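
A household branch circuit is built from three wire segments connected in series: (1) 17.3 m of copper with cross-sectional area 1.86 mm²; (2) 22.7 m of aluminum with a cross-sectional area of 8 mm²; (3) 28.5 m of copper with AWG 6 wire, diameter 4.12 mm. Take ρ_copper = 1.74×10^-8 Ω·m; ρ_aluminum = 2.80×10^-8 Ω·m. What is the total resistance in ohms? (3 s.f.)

Seg 1: A = 1.86 mm² = 1.860e-06 m²
R_1 = (1.74×10^-8)(17.3)/(1.860e-06) = 0.1618 Ω
Seg 2: A = 8 mm² = 8.000e-06 m²
R_2 = (2.80×10^-8)(22.7)/(8.000e-06) = 0.07945 Ω
Seg 3: A = π(4.12/2 mm)² = π(2.0600e-03 m)² = 1.333e-05 m²
R_3 = (1.74×10^-8)(28.5)/(1.333e-05) = 0.0372 Ω
R_total = R_1 + R_2 + R_3 = 0.278 Ω

0.278 Ω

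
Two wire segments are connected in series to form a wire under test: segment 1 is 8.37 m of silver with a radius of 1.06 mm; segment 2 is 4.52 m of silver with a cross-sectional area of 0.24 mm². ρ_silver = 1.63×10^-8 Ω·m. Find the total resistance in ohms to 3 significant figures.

Segment 1: A = πr² = π(1.0600e-03 m)² = 3.530e-06 m²
R₁ = ρL/A = (1.63×10^-8)(8.37)/(3.530e-06) = 0.03865 Ω
Segment 2: A = 0.24 mm² = 2.400e-07 m²
R₂ = (1.63×10^-8)(4.52)/(2.400e-07) = 0.307 Ω
R = R₁ + R₂ = 0.346 Ω

0.346 Ω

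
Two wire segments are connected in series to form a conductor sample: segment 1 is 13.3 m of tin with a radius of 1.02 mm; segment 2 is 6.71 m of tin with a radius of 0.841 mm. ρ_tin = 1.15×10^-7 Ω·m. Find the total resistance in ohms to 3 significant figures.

0.815 Ω

Segment 1: A = πr² = π(1.0200e-03 m)² = 3.269e-06 m²
R₁ = ρL/A = (1.15×10^-7)(13.3)/(3.269e-06) = 0.4679 Ω
Segment 2: A = πr² = π(8.4100e-04 m)² = 2.222e-06 m²
R₂ = (1.15×10^-7)(6.71)/(2.222e-06) = 0.3473 Ω
R = R₁ + R₂ = 0.815 Ω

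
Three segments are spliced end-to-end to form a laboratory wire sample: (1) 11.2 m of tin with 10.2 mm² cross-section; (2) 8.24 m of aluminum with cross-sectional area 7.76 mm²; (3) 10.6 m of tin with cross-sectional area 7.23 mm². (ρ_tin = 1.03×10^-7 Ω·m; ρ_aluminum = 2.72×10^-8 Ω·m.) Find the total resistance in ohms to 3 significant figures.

0.293 Ω

Seg 1: A = 10.2 mm² = 1.020e-05 m²
R_1 = (1.03×10^-7)(11.2)/(1.020e-05) = 0.1131 Ω
Seg 2: A = 7.76 mm² = 7.760e-06 m²
R_2 = (2.72×10^-8)(8.24)/(7.760e-06) = 0.02888 Ω
Seg 3: A = 7.23 mm² = 7.230e-06 m²
R_3 = (1.03×10^-7)(10.6)/(7.230e-06) = 0.151 Ω
R_total = R_1 + R_2 + R_3 = 0.293 Ω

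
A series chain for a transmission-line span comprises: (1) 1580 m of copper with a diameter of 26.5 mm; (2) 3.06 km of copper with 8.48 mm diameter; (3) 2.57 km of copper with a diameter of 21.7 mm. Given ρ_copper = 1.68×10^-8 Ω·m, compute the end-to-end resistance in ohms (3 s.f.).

1.08 Ω

Seg 1: A = π(d/2)² = π(1.3250e-02 m)² = 5.515e-04 m²
R_1 = (1.68×10^-8)(1580)/(5.515e-04) = 0.04813 Ω
Seg 2: A = π(d/2)² = π(4.2400e-03 m)² = 5.648e-05 m²
R_2 = (1.68×10^-8)(3060)/(5.648e-05) = 0.9102 Ω
Seg 3: A = π(d/2)² = π(1.0850e-02 m)² = 3.698e-04 m²
R_3 = (1.68×10^-8)(2570)/(3.698e-04) = 0.1167 Ω
R_total = R_1 + R_2 + R_3 = 1.08 Ω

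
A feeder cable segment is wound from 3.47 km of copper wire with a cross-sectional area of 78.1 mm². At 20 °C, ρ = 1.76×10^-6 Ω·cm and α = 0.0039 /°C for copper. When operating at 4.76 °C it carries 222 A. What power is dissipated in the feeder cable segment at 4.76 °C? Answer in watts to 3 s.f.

ρ = 1.76×10^-6 Ω·cm = 1.76×10^-8 Ω·m
A = 78.1 mm² = 7.810e-05 m²
R₍20₎ = ρL/A = (1.76×10^-8)(3470)/(7.810e-05) = 0.782 Ω
R₍4.76₎ = R₍20₎(1 + αΔT) = 0.782 × (1 + 0.0039×-15.2) = 0.7355 Ω
P = I²R = (222)² × 0.7355 = 36200 W

36200 W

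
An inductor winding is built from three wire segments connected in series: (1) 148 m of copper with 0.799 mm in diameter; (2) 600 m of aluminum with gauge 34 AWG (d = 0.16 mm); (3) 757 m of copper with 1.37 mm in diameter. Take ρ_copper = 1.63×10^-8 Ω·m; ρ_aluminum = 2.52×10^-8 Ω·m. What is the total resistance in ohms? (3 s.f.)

Seg 1: A = π(d/2)² = π(3.9950e-04 m)² = 5.014e-07 m²
R_1 = (1.63×10^-8)(148)/(5.014e-07) = 4.811 Ω
Seg 2: A = π(0.16/2 mm)² = π(8.0000e-05 m)² = 2.011e-08 m²
R_2 = (2.52×10^-8)(600)/(2.011e-08) = 752 Ω
Seg 3: A = π(d/2)² = π(6.8500e-04 m)² = 1.474e-06 m²
R_3 = (1.63×10^-8)(757)/(1.474e-06) = 8.371 Ω
R_total = R_1 + R_2 + R_3 = 765 Ω

765 Ω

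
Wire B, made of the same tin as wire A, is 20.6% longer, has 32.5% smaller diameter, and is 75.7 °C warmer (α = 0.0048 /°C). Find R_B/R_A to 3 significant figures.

3.61

R ∝ ρL/d² with ρ ∝ (1+αΔT), so R_B/R_A = (1 + 20.6/100) × (1 − 32.5/100)⁻² × (1 + 0.0048×75.7)
= 1.206 × 2.195 × 1.363 = 3.61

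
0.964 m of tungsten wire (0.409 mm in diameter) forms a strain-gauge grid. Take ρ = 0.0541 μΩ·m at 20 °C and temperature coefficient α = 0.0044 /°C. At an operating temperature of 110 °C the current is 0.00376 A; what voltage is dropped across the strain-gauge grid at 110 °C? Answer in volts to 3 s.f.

ρ = 0.0541 μΩ·m = 5.41×10^-8 Ω·m
A = π(d/2)² = π(2.0450e-04 m)² = 1.314e-07 m²
R₍20₎ = ρL/A = (5.41×10^-8)(0.964)/(1.314e-07) = 0.397 Ω
R₍110₎ = R₍20₎(1 + αΔT) = 0.397 × (1 + 0.0044×90) = 0.5541 Ω
V = IR = 0.00376 × 0.5541 = 0.00208 V

0.00208 V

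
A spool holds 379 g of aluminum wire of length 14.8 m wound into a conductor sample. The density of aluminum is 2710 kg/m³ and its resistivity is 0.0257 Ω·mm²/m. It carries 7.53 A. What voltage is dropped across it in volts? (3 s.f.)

0.303 V

ρ = 0.0257 Ω·mm²/m = 2.57×10^-8 Ω·m
A = m/(density·L) = 0.379/(2710×14.8) = 9.4495e-06 m²
R = ρL/A = (2.57×10^-8)(14.8)/(9.4495e-06) = 0.04025 Ω
V = IR = 7.53 × 0.04025 = 0.303 V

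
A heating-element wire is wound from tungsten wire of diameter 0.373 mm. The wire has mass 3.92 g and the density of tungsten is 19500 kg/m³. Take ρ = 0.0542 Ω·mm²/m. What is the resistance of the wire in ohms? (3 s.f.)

0.913 Ω

ρ = 0.0542 Ω·mm²/m = 5.42×10^-8 Ω·m
A = π(d/2)² = π(1.8650e-04 m)² = 1.0927e-07 m²
L = m/(density·A) = 0.00392/(19500×1.0927e-07) = 1.84 m
R = ρL/A = (5.42×10^-8)(1.84)/(1.0927e-07) = 0.913 Ω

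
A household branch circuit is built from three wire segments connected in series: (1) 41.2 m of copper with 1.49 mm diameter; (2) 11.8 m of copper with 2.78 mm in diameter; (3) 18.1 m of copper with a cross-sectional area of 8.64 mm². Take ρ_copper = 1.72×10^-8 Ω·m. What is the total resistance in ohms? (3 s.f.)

0.476 Ω

Seg 1: A = π(d/2)² = π(7.4500e-04 m)² = 1.744e-06 m²
R_1 = (1.72×10^-8)(41.2)/(1.744e-06) = 0.4064 Ω
Seg 2: A = π(d/2)² = π(1.3900e-03 m)² = 6.070e-06 m²
R_2 = (1.72×10^-8)(11.8)/(6.070e-06) = 0.03344 Ω
Seg 3: A = 8.64 mm² = 8.640e-06 m²
R_3 = (1.72×10^-8)(18.1)/(8.640e-06) = 0.03603 Ω
R_total = R_1 + R_2 + R_3 = 0.476 Ω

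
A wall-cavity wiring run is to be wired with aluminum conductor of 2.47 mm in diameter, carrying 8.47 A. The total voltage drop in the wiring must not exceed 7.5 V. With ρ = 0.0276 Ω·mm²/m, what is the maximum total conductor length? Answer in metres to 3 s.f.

ρ = 0.0276 Ω·mm²/m = 2.76×10^-8 Ω·m
A = π(d/2)² = π(1.2350e-03 m)² = 4.792e-06 m²
L_max = V_max·A/(1·ρI) = (7.5)(4.792e-06)/(2.76×10^-8×8.47) = 154 m

154 m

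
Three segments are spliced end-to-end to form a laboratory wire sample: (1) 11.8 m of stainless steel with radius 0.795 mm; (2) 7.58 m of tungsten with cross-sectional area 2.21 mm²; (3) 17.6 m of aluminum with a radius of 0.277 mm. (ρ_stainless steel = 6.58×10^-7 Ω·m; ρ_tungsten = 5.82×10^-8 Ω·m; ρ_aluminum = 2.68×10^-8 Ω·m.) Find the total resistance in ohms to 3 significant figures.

Seg 1: A = πr² = π(7.9500e-04 m)² = 1.986e-06 m²
R_1 = (6.58×10^-7)(11.8)/(1.986e-06) = 3.91 Ω
Seg 2: A = 2.21 mm² = 2.210e-06 m²
R_2 = (5.82×10^-8)(7.58)/(2.210e-06) = 0.1996 Ω
Seg 3: A = πr² = π(2.7700e-04 m)² = 2.411e-07 m²
R_3 = (2.68×10^-8)(17.6)/(2.411e-07) = 1.957 Ω
R_total = R_1 + R_2 + R_3 = 6.07 Ω

6.07 Ω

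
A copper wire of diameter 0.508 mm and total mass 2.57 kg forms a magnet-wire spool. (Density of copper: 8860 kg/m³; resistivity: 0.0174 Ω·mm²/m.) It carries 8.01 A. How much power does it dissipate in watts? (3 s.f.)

7880 W

ρ = 0.0174 Ω·mm²/m = 1.74×10^-8 Ω·m
A = π(d/2)² = π(2.5400e-04 m)² = 2.0268e-07 m²
L = m/(density·A) = 2.57/(8860×2.0268e-07) = 1431 m
R = ρL/A = (1.74×10^-8)(1431)/(2.0268e-07) = 122.9 Ω
P = I²R = (8.01)² × 122.9 = 7880 W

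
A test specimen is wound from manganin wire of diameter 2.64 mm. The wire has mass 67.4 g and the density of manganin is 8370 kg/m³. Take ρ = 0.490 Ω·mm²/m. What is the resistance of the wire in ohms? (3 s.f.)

0.132 Ω

ρ = 0.490 Ω·mm²/m = 4.90×10^-7 Ω·m
A = π(d/2)² = π(1.3200e-03 m)² = 5.4739e-06 m²
L = m/(density·A) = 0.0674/(8370×5.4739e-06) = 1.471 m
R = ρL/A = (4.90×10^-7)(1.471)/(5.4739e-06) = 0.132 Ω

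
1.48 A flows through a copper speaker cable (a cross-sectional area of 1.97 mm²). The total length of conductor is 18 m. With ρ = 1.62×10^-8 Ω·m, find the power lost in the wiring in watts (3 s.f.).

A = 1.97 mm² = 1.970e-06 m²
R = ρL/A = (1.62×10^-8)(18)/(1.970e-06) = 0.148 Ω
P = I²R = (1.48)² × 0.148 = 0.324 W

0.324 W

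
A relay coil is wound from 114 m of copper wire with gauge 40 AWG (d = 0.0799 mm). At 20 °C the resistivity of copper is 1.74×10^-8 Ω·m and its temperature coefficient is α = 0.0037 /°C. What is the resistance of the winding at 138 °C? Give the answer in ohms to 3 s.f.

A = π(0.0799/2 mm)² = π(3.9950e-05 m)² = 5.014e-09 m²
R₍20°C₎ = ρL/A = (1.74×10^-8)(114)/(5.014e-09) = 395.6 Ω
R = R₀(1 + αΔT) = 395.6(1 + 0.0037×118) = 568 Ω

568 Ω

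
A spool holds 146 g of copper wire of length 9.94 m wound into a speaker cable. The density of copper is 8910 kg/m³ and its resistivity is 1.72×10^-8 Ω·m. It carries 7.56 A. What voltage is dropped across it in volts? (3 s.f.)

0.784 V

A = m/(density·L) = 0.146/(8910×9.94) = 1.6485e-06 m²
R = ρL/A = (1.72×10^-8)(9.94)/(1.6485e-06) = 0.1037 Ω
V = IR = 7.56 × 0.1037 = 0.784 V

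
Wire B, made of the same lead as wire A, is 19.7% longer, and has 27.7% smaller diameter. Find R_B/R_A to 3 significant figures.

2.29

R ∝ L/d², so R_B/R_A = (1 + 19.7/100) × (1 − 27.7/100)⁻²
= 1.197 × 1.913 = 2.29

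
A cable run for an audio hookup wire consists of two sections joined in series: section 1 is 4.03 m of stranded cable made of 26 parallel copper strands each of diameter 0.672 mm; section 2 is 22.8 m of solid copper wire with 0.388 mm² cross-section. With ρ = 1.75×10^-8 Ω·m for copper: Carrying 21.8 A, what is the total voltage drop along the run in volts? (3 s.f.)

Section 1: A_strand = π(3.3600e-04)² = 3.547e-07 m²; R₁ = ρL/(N·A_s) = (1.75×10^-8)(4.03)/(26×3.547e-07) = 0.007648 Ω
Section 2: A = 0.388 mm² = 3.880e-07 m²
R₂ = (1.75×10^-8)(22.8)/(3.880e-07) = 1.028 Ω
R = R₁ + R₂ = 1.036 Ω
V = IR = 21.8 × 1.036 = 22.6 V

22.6 V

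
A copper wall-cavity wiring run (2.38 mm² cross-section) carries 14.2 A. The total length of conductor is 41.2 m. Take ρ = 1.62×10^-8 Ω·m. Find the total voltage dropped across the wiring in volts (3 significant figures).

A = 2.38 mm² = 2.380e-06 m²
R = ρL/A = (1.62×10^-8)(41.2)/(2.380e-06) = 0.2804 Ω
V = IR = 14.2 × 0.2804 = 3.98 V

3.98 V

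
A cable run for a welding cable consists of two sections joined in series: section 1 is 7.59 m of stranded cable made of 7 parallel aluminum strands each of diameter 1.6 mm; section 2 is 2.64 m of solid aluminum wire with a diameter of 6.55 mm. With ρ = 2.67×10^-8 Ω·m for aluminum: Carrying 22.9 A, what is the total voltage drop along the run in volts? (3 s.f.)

Section 1: A_strand = π(8.0000e-04)² = 2.011e-06 m²; R₁ = ρL/(N·A_s) = (2.67×10^-8)(7.59)/(7×2.011e-06) = 0.0144 Ω
Section 2: A = π(d/2)² = π(3.2750e-03 m)² = 3.370e-05 m²
R₂ = (2.67×10^-8)(2.64)/(3.370e-05) = 0.002092 Ω
R = R₁ + R₂ = 0.01649 Ω
V = IR = 22.9 × 0.01649 = 0.378 V

0.378 V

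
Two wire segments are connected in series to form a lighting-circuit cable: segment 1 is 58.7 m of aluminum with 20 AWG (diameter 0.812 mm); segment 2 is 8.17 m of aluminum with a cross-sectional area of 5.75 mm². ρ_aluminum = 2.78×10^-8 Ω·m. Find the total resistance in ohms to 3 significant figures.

Segment 1: A = π(0.812/2 mm)² = π(4.0600e-04 m)² = 5.178e-07 m²
R₁ = ρL/A = (2.78×10^-8)(58.7)/(5.178e-07) = 3.151 Ω
Segment 2: A = 5.75 mm² = 5.750e-06 m²
R₂ = (2.78×10^-8)(8.17)/(5.750e-06) = 0.0395 Ω
R = R₁ + R₂ = 3.19 Ω

3.19 Ω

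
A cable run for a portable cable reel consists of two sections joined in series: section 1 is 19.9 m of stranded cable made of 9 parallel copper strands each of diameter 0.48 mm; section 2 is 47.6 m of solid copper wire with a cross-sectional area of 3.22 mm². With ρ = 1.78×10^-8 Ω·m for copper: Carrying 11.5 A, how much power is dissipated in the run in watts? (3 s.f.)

63.6 W

Section 1: A_strand = π(2.4000e-04)² = 1.810e-07 m²; R₁ = ρL/(N·A_s) = (1.78×10^-8)(19.9)/(9×1.810e-07) = 0.2175 Ω
Section 2: A = 3.22 mm² = 3.220e-06 m²
R₂ = (1.78×10^-8)(47.6)/(3.220e-06) = 0.2631 Ω
R = R₁ + R₂ = 0.4806 Ω
P = I²R = (11.5)² × 0.4806 = 63.6 W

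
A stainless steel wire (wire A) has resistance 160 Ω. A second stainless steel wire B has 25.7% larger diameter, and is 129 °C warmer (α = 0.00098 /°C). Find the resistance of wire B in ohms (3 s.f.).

R ∝ ρL/d² with ρ ∝ (1+αΔT), so R_B/R_A = (1 + 25.7/100)⁻² × (1 + 0.00098×129)
= 0.6329 × 1.126 = 0.7129
R_B = 0.7129 × 160 = 114 Ω

114 Ω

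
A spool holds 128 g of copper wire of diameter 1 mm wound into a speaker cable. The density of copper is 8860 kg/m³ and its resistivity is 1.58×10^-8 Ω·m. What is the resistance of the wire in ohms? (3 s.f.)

A = π(d/2)² = π(5.0000e-04 m)² = 7.8540e-07 m²
L = m/(density·A) = 0.128/(8860×7.8540e-07) = 18.39 m
R = ρL/A = (1.58×10^-8)(18.39)/(7.8540e-07) = 0.370 Ω

0.370 Ω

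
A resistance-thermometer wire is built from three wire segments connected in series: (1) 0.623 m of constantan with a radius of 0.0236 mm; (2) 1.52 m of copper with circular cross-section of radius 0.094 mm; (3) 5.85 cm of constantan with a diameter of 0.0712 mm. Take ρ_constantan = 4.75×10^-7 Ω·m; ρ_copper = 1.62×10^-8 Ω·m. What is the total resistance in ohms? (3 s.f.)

177 Ω

Seg 1: A = πr² = π(2.3600e-05 m)² = 1.750e-09 m²
R_1 = (4.75×10^-7)(0.623)/(1.750e-09) = 169.1 Ω
Seg 2: A = πr² = π(9.4000e-05 m)² = 2.776e-08 m²
R_2 = (1.62×10^-8)(1.52)/(2.776e-08) = 0.8871 Ω
Seg 3: A = π(d/2)² = π(3.5600e-05 m)² = 3.982e-09 m²
R_3 = (4.75×10^-7)(0.0585)/(3.982e-09) = 6.979 Ω
R_total = R_1 + R_2 + R_3 = 177 Ω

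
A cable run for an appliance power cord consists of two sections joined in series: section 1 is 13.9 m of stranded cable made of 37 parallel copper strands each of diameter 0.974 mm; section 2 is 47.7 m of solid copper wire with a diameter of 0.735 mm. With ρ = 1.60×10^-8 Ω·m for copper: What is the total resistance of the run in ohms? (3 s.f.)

1.81 Ω

Section 1: A_strand = π(4.8700e-04)² = 7.451e-07 m²; R₁ = ρL/(N·A_s) = (1.60×10^-8)(13.9)/(37×7.451e-07) = 0.008067 Ω
Section 2: A = π(d/2)² = π(3.6750e-04 m)² = 4.243e-07 m²
R₂ = (1.60×10^-8)(47.7)/(4.243e-07) = 1.799 Ω
R = R₁ + R₂ = 1.81 Ω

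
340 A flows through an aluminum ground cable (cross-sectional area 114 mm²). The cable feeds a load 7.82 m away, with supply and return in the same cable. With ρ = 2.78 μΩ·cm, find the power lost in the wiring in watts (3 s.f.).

ρ = 2.78 μΩ·cm = 2.78×10^-8 Ω·m
A = 114 mm² = 1.140e-04 m²
Total conductor length (both ways) L = 2 × 7.82 = 15.64 m
R = ρL/A = (2.78×10^-8)(15.64)/(1.140e-04) = 0.003814 Ω
P = I²R = (340)² × 0.003814 = 441 W

441 W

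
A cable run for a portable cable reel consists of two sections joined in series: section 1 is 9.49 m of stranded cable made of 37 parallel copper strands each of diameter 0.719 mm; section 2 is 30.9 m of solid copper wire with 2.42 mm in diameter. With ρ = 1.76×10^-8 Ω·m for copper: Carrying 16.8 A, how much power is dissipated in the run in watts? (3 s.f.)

Section 1: A_strand = π(3.5950e-04)² = 4.060e-07 m²; R₁ = ρL/(N·A_s) = (1.76×10^-8)(9.49)/(37×4.060e-07) = 0.01112 Ω
Section 2: A = π(d/2)² = π(1.2100e-03 m)² = 4.600e-06 m²
R₂ = (1.76×10^-8)(30.9)/(4.600e-06) = 0.1182 Ω
R = R₁ + R₂ = 0.1294 Ω
P = I²R = (16.8)² × 0.1294 = 36.5 W

36.5 W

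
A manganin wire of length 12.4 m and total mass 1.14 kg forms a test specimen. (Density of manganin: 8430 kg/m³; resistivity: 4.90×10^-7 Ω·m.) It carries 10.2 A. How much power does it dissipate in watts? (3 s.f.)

58.0 W

A = m/(density·L) = 1.14/(8430×12.4) = 1.0906e-05 m²
R = ρL/A = (4.90×10^-7)(12.4)/(1.0906e-05) = 0.5571 Ω
P = I²R = (10.2)² × 0.5571 = 58.0 W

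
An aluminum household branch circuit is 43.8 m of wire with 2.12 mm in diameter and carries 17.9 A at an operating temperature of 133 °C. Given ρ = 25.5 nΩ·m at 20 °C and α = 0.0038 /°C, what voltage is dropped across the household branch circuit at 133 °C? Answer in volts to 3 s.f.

8.10 V

ρ = 25.5 nΩ·m = 2.55×10^-8 Ω·m
A = π(d/2)² = π(1.0600e-03 m)² = 3.530e-06 m²
R₍20₎ = ρL/A = (2.55×10^-8)(43.8)/(3.530e-06) = 0.3164 Ω
R₍133₎ = R₍20₎(1 + αΔT) = 0.3164 × (1 + 0.0038×113) = 0.4523 Ω
V = IR = 17.9 × 0.4523 = 8.10 V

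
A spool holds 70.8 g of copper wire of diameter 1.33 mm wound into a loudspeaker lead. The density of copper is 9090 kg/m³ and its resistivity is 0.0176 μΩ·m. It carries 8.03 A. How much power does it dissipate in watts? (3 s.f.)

ρ = 0.0176 μΩ·m = 1.76×10^-8 Ω·m
A = π(d/2)² = π(6.6500e-04 m)² = 1.3893e-06 m²
L = m/(density·A) = 0.0708/(9090×1.3893e-06) = 5.606 m
R = ρL/A = (1.76×10^-8)(5.606)/(1.3893e-06) = 0.07102 Ω
P = I²R = (8.03)² × 0.07102 = 4.58 W

4.58 W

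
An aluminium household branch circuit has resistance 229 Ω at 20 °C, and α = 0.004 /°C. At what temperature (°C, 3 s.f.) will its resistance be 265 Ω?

59.3 °C

R = R₀(1 + α(T − T₀)) ⇒ T = T₀ + (R/R₀ − 1)/α
T = 20 + (265/229 − 1)/0.004 = 20 + (0.1572)/0.004 = 59.3 °C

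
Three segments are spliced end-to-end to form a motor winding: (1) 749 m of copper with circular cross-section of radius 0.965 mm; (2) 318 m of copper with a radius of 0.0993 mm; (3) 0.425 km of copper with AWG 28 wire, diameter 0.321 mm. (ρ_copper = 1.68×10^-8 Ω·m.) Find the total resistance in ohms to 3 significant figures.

265 Ω

Seg 1: A = πr² = π(9.6500e-04 m)² = 2.926e-06 m²
R_1 = (1.68×10^-8)(749)/(2.926e-06) = 4.301 Ω
Seg 2: A = πr² = π(9.9300e-05 m)² = 3.098e-08 m²
R_2 = (1.68×10^-8)(318)/(3.098e-08) = 172.5 Ω
Seg 3: A = π(0.321/2 mm)² = π(1.6050e-04 m)² = 8.093e-08 m²
R_3 = (1.68×10^-8)(425)/(8.093e-08) = 88.23 Ω
R_total = R_1 + R_2 + R_3 = 265 Ω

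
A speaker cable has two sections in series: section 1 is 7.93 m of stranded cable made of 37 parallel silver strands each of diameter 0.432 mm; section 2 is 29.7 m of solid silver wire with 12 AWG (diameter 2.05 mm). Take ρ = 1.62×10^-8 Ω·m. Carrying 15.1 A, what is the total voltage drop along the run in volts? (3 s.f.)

2.56 V

Section 1: A_strand = π(2.1600e-04)² = 1.466e-07 m²; R₁ = ρL/(N·A_s) = (1.62×10^-8)(7.93)/(37×1.466e-07) = 0.02369 Ω
Section 2: A = π(2.05/2 mm)² = π(1.0250e-03 m)² = 3.301e-06 m²
R₂ = (1.62×10^-8)(29.7)/(3.301e-06) = 0.1458 Ω
R = R₁ + R₂ = 0.1695 Ω
V = IR = 15.1 × 0.1695 = 2.56 V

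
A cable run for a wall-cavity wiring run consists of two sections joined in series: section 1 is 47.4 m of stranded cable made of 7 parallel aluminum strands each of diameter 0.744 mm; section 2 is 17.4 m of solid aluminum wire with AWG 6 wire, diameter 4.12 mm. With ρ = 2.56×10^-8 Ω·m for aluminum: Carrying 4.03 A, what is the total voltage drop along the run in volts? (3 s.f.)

1.74 V

Section 1: A_strand = π(3.7200e-04)² = 4.347e-07 m²; R₁ = ρL/(N·A_s) = (2.56×10^-8)(47.4)/(7×4.347e-07) = 0.3987 Ω
Section 2: A = π(4.12/2 mm)² = π(2.0600e-03 m)² = 1.333e-05 m²
R₂ = (2.56×10^-8)(17.4)/(1.333e-05) = 0.03341 Ω
R = R₁ + R₂ = 0.4321 Ω
V = IR = 4.03 × 0.4321 = 1.74 V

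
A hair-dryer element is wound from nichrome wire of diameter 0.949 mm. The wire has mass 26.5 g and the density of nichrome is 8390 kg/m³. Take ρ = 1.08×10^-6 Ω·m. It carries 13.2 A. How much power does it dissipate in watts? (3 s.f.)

A = π(d/2)² = π(4.7450e-04 m)² = 7.0733e-07 m²
L = m/(density·A) = 0.0265/(8390×7.0733e-07) = 4.465 m
R = ρL/A = (1.08×10^-6)(4.465)/(7.0733e-07) = 6.818 Ω
P = I²R = (13.2)² × 6.818 = 1190 W

1190 W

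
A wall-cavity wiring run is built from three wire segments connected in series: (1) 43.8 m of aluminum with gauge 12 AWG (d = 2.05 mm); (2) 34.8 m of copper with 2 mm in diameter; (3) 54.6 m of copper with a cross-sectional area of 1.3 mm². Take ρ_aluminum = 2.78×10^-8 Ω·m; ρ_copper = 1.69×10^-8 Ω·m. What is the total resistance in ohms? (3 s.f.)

1.27 Ω

Seg 1: A = π(2.05/2 mm)² = π(1.0250e-03 m)² = 3.301e-06 m²
R_1 = (2.78×10^-8)(43.8)/(3.301e-06) = 0.3689 Ω
Seg 2: A = π(d/2)² = π(1.0000e-03 m)² = 3.142e-06 m²
R_2 = (1.69×10^-8)(34.8)/(3.142e-06) = 0.1872 Ω
Seg 3: A = 1.3 mm² = 1.300e-06 m²
R_3 = (1.69×10^-8)(54.6)/(1.300e-06) = 0.7098 Ω
R_total = R_1 + R_2 + R_3 = 1.27 Ω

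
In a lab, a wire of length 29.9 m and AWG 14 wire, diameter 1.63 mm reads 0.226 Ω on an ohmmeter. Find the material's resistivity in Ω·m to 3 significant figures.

A = π(1.63/2 mm)² = π(8.1500e-04 m)² = 2.087e-06 m²
ρ = RA/L = (0.226)(2.087e-06)/(29.9) = 1.58×10^-8 Ω·m

1.58×10^-8 Ω·m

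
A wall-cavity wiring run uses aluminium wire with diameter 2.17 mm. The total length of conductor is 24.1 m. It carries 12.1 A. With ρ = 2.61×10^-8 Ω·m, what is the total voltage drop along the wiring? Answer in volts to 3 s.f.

2.06 V

A = π(d/2)² = π(1.0850e-03 m)² = 3.698e-06 m²
R = ρL/A = (2.61×10^-8)(24.1)/(3.698e-06) = 0.1701 Ω
V = IR = 12.1 × 0.1701 = 2.06 V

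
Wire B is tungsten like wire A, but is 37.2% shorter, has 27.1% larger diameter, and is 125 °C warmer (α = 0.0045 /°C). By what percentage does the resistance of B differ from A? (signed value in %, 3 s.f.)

-39.3%

R ∝ ρL/d² with ρ ∝ (1+αΔT), so R_B/R_A = (1 − 37.2/100) × (1 + 27.1/100)⁻² × (1 + 0.0045×125)
= 0.628 × 0.619 × 1.562 = 0.6074
(R_B − R_A)/R_A = 0.6074 − 1 = -39.3%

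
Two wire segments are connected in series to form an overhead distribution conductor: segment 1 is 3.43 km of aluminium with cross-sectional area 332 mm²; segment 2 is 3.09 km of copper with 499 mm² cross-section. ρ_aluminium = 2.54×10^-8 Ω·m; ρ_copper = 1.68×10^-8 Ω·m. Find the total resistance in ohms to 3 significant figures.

0.366 Ω

Segment 1: A = 332 mm² = 3.320e-04 m²
R₁ = ρL/A = (2.54×10^-8)(3430)/(3.320e-04) = 0.2624 Ω
Segment 2: A = 499 mm² = 4.990e-04 m²
R₂ = (1.68×10^-8)(3090)/(4.990e-04) = 0.104 Ω
R = R₁ + R₂ = 0.366 Ω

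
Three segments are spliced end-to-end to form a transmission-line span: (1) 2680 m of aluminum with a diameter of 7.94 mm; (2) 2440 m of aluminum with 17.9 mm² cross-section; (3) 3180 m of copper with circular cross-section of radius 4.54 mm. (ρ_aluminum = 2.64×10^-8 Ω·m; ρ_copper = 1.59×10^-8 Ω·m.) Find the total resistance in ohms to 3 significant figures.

Seg 1: A = π(d/2)² = π(3.9700e-03 m)² = 4.951e-05 m²
R_1 = (2.64×10^-8)(2680)/(4.951e-05) = 1.429 Ω
Seg 2: A = 17.9 mm² = 1.790e-05 m²
R_2 = (2.64×10^-8)(2440)/(1.790e-05) = 3.599 Ω
Seg 3: A = πr² = π(4.5400e-03 m)² = 6.475e-05 m²
R_3 = (1.59×10^-8)(3180)/(6.475e-05) = 0.7808 Ω
R_total = R_1 + R_2 + R_3 = 5.81 Ω

5.81 Ω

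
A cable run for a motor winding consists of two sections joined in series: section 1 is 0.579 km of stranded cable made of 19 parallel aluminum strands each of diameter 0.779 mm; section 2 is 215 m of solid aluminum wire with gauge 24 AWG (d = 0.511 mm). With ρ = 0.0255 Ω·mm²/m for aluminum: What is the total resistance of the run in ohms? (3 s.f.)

28.4 Ω

ρ = 0.0255 Ω·mm²/m = 2.55×10^-8 Ω·m
Section 1: A_strand = π(3.8950e-04)² = 4.766e-07 m²; R₁ = ρL/(N·A_s) = (2.55×10^-8)(579)/(19×4.766e-07) = 1.63 Ω
Section 2: A = π(0.511/2 mm)² = π(2.5550e-04 m)² = 2.051e-07 m²
R₂ = (2.55×10^-8)(215)/(2.051e-07) = 26.73 Ω
R = R₁ + R₂ = 28.4 Ω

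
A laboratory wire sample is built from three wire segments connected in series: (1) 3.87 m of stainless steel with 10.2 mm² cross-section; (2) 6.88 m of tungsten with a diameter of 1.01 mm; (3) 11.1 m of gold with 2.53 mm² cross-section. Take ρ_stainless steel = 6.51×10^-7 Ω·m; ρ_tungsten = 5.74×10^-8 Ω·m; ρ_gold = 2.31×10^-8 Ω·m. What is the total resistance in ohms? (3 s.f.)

0.841 Ω

Seg 1: A = 10.2 mm² = 1.020e-05 m²
R_1 = (6.51×10^-7)(3.87)/(1.020e-05) = 0.247 Ω
Seg 2: A = π(d/2)² = π(5.0500e-04 m)² = 8.012e-07 m²
R_2 = (5.74×10^-8)(6.88)/(8.012e-07) = 0.4929 Ω
Seg 3: A = 2.53 mm² = 2.530e-06 m²
R_3 = (2.31×10^-8)(11.1)/(2.530e-06) = 0.1013 Ω
R_total = R_1 + R_2 + R_3 = 0.841 Ω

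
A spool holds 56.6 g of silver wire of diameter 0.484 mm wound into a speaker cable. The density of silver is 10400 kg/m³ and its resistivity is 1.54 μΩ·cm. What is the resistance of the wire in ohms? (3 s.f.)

2.48 Ω

ρ = 1.54 μΩ·cm = 1.54×10^-8 Ω·m
A = π(d/2)² = π(2.4200e-04 m)² = 1.8398e-07 m²
L = m/(density·A) = 0.0566/(10400×1.8398e-07) = 29.58 m
R = ρL/A = (1.54×10^-8)(29.58)/(1.8398e-07) = 2.48 Ω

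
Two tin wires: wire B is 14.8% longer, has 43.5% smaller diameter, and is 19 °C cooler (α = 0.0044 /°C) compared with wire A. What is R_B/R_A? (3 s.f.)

R ∝ ρL/d² with ρ ∝ (1+αΔT), so R_B/R_A = (1 + 14.8/100) × (1 − 43.5/100)⁻² × (1 − 0.0044×19)
= 1.148 × 3.133 × 0.9164 = 3.30

3.30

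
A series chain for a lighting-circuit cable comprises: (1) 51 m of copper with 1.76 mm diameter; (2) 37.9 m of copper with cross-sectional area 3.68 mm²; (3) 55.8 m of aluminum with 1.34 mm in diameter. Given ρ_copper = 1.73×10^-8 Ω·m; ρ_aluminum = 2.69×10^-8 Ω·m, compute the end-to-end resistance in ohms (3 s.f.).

1.61 Ω

Seg 1: A = π(d/2)² = π(8.8000e-04 m)² = 2.433e-06 m²
R_1 = (1.73×10^-8)(51)/(2.433e-06) = 0.3627 Ω
Seg 2: A = 3.68 mm² = 3.680e-06 m²
R_2 = (1.73×10^-8)(37.9)/(3.680e-06) = 0.1782 Ω
Seg 3: A = π(d/2)² = π(6.7000e-04 m)² = 1.410e-06 m²
R_3 = (2.69×10^-8)(55.8)/(1.410e-06) = 1.064 Ω
R_total = R_1 + R_2 + R_3 = 1.61 Ω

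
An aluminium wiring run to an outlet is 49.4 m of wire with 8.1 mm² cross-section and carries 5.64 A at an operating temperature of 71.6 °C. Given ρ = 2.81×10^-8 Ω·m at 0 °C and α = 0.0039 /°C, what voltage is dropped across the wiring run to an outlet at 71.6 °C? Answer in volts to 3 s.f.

A = 8.1 mm² = 8.100e-06 m²
R₍0₎ = ρL/A = (2.81×10^-8)(49.4)/(8.100e-06) = 0.1714 Ω
R₍71.6₎ = R₍0₎(1 + αΔT) = 0.1714 × (1 + 0.0039×71.6) = 0.2192 Ω
V = IR = 5.64 × 0.2192 = 1.24 V

1.24 V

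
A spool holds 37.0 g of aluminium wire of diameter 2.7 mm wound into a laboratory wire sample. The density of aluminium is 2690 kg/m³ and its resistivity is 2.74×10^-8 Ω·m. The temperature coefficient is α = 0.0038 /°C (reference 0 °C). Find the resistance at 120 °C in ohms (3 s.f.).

A = π(d/2)² = π(1.3500e-03 m)² = 5.7256e-06 m²
L = m/(density·A) = 0.037/(2690×5.7256e-06) = 2.402 m
R = ρL/A = (2.74×10^-8)(2.402)/(5.7256e-06) = 0.0115 Ω
R(120 °C) = 0.0115 × (1 + 0.0038×120) = 0.0167 Ω

0.0167 Ω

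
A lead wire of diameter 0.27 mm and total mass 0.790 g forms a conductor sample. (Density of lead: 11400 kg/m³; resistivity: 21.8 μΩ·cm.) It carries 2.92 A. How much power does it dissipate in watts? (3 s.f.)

ρ = 21.8 μΩ·cm = 2.18×10^-7 Ω·m
A = π(d/2)² = π(1.3500e-04 m)² = 5.7256e-08 m²
L = m/(density·A) = 7.900×10^-4/(11400×5.7256e-08) = 1.21 m
R = ρL/A = (2.18×10^-7)(1.21)/(5.7256e-08) = 4.608 Ω
P = I²R = (2.92)² × 4.608 = 39.3 W

39.3 W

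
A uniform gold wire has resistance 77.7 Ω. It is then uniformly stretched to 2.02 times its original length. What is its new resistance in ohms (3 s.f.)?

317 Ω

Volume constant ⇒ A' = A/k with k = 2.02. R' = ρ(kL)/(A/k) = k²R.
R' = 4.08 × 77.7 = 317 Ω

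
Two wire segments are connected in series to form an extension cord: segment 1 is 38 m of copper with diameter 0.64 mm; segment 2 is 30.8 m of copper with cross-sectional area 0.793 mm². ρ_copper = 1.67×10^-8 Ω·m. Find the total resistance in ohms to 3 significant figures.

Segment 1: A = π(d/2)² = π(3.2000e-04 m)² = 3.217e-07 m²
R₁ = ρL/A = (1.67×10^-8)(38)/(3.217e-07) = 1.973 Ω
Segment 2: A = 0.793 mm² = 7.930e-07 m²
R₂ = (1.67×10^-8)(30.8)/(7.930e-07) = 0.6486 Ω
R = R₁ + R₂ = 2.62 Ω

2.62 Ω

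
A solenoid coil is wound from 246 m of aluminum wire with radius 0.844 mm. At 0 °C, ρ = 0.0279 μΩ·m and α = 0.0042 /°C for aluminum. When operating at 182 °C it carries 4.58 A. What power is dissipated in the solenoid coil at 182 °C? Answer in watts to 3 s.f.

ρ = 0.0279 μΩ·m = 2.79×10^-8 Ω·m
A = πr² = π(8.4400e-04 m)² = 2.238e-06 m²
R₍0₎ = ρL/A = (2.79×10^-8)(246)/(2.238e-06) = 3.067 Ω
R₍182₎ = R₍0₎(1 + αΔT) = 3.067 × (1 + 0.0042×182) = 5.411 Ω
P = I²R = (4.58)² × 5.411 = 114 W

114 W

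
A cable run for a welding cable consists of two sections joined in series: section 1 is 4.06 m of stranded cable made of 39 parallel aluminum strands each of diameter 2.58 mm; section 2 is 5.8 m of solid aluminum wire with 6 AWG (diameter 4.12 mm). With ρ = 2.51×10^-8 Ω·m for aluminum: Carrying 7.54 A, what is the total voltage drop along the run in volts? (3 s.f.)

Section 1: A_strand = π(1.2900e-03)² = 5.228e-06 m²; R₁ = ρL/(N·A_s) = (2.51×10^-8)(4.06)/(39×5.228e-06) = 4.998×10^-4 Ω
Section 2: A = π(4.12/2 mm)² = π(2.0600e-03 m)² = 1.333e-05 m²
R₂ = (2.51×10^-8)(5.8)/(1.333e-05) = 0.01092 Ω
R = R₁ + R₂ = 0.01142 Ω
V = IR = 7.54 × 0.01142 = 0.0861 V

0.0861 V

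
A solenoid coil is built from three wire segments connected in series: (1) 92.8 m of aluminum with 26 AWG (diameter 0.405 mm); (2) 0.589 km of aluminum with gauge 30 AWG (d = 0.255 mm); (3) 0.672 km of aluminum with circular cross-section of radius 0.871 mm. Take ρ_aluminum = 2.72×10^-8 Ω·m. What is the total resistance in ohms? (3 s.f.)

341 Ω

Seg 1: A = π(0.405/2 mm)² = π(2.0250e-04 m)² = 1.288e-07 m²
R_1 = (2.72×10^-8)(92.8)/(1.288e-07) = 19.59 Ω
Seg 2: A = π(0.255/2 mm)² = π(1.2750e-04 m)² = 5.107e-08 m²
R_2 = (2.72×10^-8)(589)/(5.107e-08) = 313.7 Ω
Seg 3: A = πr² = π(8.7100e-04 m)² = 2.383e-06 m²
R_3 = (2.72×10^-8)(672)/(2.383e-06) = 7.669 Ω
R_total = R_1 + R_2 + R_3 = 341 Ω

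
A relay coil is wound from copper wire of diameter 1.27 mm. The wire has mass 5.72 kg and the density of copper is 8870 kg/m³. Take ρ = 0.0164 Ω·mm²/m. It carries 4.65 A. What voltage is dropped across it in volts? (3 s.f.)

ρ = 0.0164 Ω·mm²/m = 1.64×10^-8 Ω·m
A = π(d/2)² = π(6.3500e-04 m)² = 1.2668e-06 m²
L = m/(density·A) = 5.72/(8870×1.2668e-06) = 509.1 m
R = ρL/A = (1.64×10^-8)(509.1)/(1.2668e-06) = 6.591 Ω
V = IR = 4.65 × 6.591 = 30.6 V

30.6 V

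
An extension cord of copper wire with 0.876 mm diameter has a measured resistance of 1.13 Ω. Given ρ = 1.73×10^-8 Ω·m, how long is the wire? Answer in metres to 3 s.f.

39.4 m

A = π(d/2)² = π(4.3800e-04 m)² = 6.027e-07 m²
L = RA/ρ = (1.13)(6.027e-07)/(1.73×10^-8) = 39.4 m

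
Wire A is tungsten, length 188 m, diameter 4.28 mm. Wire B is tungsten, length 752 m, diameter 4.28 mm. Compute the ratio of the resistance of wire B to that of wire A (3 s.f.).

4.00

R ∝ ρL/d², so R_B/R_A = (L_B/L_A)
= (752/188) = 4.00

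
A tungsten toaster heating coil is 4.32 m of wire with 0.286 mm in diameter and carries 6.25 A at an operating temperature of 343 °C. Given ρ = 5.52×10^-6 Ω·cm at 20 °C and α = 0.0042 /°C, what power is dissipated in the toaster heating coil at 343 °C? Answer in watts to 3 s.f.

342 W

ρ = 5.52×10^-6 Ω·cm = 5.52×10^-8 Ω·m
A = π(d/2)² = π(1.4300e-04 m)² = 6.424e-08 m²
R₍20₎ = ρL/A = (5.52×10^-8)(4.32)/(6.424e-08) = 3.712 Ω
R₍343₎ = R₍20₎(1 + αΔT) = 3.712 × (1 + 0.0042×323) = 8.748 Ω
P = I²R = (6.25)² × 8.748 = 342 W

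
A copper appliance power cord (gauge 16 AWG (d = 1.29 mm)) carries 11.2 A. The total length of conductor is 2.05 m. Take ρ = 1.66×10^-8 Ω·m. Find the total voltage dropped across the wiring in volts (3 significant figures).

0.292 V

A = π(1.29/2 mm)² = π(6.4500e-04 m)² = 1.307e-06 m²
R = ρL/A = (1.66×10^-8)(2.05)/(1.307e-06) = 0.02604 Ω
V = IR = 11.2 × 0.02604 = 0.292 V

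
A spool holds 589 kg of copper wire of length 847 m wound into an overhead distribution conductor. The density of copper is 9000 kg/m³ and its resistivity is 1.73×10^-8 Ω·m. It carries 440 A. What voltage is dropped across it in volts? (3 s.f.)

83.4 V

A = m/(density·L) = 589/(9000×847) = 7.7266e-05 m²
R = ρL/A = (1.73×10^-8)(847)/(7.7266e-05) = 0.1896 Ω
V = IR = 440 × 0.1896 = 83.4 V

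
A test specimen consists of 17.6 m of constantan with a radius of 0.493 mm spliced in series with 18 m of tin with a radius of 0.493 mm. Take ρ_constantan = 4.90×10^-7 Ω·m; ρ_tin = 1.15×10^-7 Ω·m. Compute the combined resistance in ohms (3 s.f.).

14.0 Ω

Segment 1: A = πr² = π(4.9300e-04 m)² = 7.636e-07 m²
R₁ = ρL/A = (4.90×10^-7)(17.6)/(7.636e-07) = 11.29 Ω
R₂ = (1.15×10^-7)(18)/(7.636e-07) = 2.711 Ω
R = R₁ + R₂ = 14.0 Ω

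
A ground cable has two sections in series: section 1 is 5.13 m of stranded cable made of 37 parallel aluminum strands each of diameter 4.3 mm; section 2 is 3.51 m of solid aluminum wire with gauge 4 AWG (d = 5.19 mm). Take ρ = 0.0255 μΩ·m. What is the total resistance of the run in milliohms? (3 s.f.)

ρ = 0.0255 μΩ·m = 2.55×10^-8 Ω·m
Section 1: A_strand = π(2.1500e-03)² = 1.452e-05 m²; R₁ = ρL/(N·A_s) = (2.55×10^-8)(5.13)/(37×1.452e-05) = 2.435×10^-4 Ω
Section 2: A = π(5.19/2 mm)² = π(2.5950e-03 m)² = 2.116e-05 m²
R₂ = (2.55×10^-8)(3.51)/(2.116e-05) = 0.004231 Ω
R = R₁ + R₂ = 4.47 mΩ

4.47 mΩ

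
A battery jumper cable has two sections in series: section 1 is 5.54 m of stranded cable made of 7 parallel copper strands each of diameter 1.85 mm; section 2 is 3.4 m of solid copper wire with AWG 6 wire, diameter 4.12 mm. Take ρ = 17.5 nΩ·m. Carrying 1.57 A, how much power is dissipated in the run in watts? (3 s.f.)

0.0237 W

ρ = 17.5 nΩ·m = 1.75×10^-8 Ω·m
Section 1: A_strand = π(9.2500e-04)² = 2.688e-06 m²; R₁ = ρL/(N·A_s) = (1.75×10^-8)(5.54)/(7×2.688e-06) = 0.005152 Ω
Section 2: A = π(4.12/2 mm)² = π(2.0600e-03 m)² = 1.333e-05 m²
R₂ = (1.75×10^-8)(3.4)/(1.333e-05) = 0.004463 Ω
R = R₁ + R₂ = 0.009616 Ω
P = I²R = (1.57)² × 0.009616 = 0.0237 W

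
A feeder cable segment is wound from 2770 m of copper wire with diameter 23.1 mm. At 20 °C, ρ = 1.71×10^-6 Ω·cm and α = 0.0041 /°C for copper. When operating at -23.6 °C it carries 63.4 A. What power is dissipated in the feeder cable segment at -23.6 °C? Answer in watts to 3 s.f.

373 W

ρ = 1.71×10^-6 Ω·cm = 1.71×10^-8 Ω·m
A = π(d/2)² = π(1.1550e-02 m)² = 4.191e-04 m²
R₍20₎ = ρL/A = (1.71×10^-8)(2770)/(4.191e-04) = 0.113 Ω
R₍-23.6₎ = R₍20₎(1 + αΔT) = 0.113 × (1 + 0.0041×-43.6) = 0.09282 Ω
P = I²R = (63.4)² × 0.09282 = 373 W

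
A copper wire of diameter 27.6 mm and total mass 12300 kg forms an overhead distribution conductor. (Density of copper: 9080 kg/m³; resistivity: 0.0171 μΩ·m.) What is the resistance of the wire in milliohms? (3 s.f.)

ρ = 0.0171 μΩ·m = 1.71×10^-8 Ω·m
A = π(d/2)² = π(1.3800e-02 m)² = 5.9828e-04 m²
L = m/(density·A) = 12300/(9080×5.9828e-04) = 2264 m
R = ρL/A = (1.71×10^-8)(2264)/(5.9828e-04) = 64.7 mΩ

64.7 mΩ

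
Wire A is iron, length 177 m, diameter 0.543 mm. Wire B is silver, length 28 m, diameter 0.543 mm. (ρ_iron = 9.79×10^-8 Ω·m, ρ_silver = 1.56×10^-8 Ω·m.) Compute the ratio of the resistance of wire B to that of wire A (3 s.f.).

R ∝ ρL/d², so R_B/R_A = (ρ_B/ρ_A) × (L_B/L_A)
= (1.56×10^-8/9.79×10^-8) × (28/177) = 0.0252

0.0252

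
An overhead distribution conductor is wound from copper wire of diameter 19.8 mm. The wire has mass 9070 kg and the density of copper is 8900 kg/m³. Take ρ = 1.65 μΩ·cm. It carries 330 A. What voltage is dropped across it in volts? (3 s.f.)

58.5 V

ρ = 1.65 μΩ·cm = 1.65×10^-8 Ω·m
A = π(d/2)² = π(9.9000e-03 m)² = 3.0791e-04 m²
L = m/(density·A) = 9070/(8900×3.0791e-04) = 3310 m
R = ρL/A = (1.65×10^-8)(3310)/(3.0791e-04) = 0.1774 Ω
V = IR = 330 × 0.1774 = 58.5 V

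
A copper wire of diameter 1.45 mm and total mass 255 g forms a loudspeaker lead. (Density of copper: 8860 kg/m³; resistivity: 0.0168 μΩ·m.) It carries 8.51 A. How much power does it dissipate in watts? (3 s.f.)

ρ = 0.0168 μΩ·m = 1.68×10^-8 Ω·m
A = π(d/2)² = π(7.2500e-04 m)² = 1.6513e-06 m²
L = m/(density·A) = 0.255/(8860×1.6513e-06) = 17.43 m
R = ρL/A = (1.68×10^-8)(17.43)/(1.6513e-06) = 0.1773 Ω
P = I²R = (8.51)² × 0.1773 = 12.8 W

12.8 W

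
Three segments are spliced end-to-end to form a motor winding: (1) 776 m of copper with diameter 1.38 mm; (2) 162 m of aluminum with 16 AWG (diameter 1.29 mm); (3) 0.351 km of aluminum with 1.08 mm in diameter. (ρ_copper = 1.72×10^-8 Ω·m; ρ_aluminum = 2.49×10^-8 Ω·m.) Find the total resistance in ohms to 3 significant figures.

21.6 Ω

Seg 1: A = π(d/2)² = π(6.9000e-04 m)² = 1.496e-06 m²
R_1 = (1.72×10^-8)(776)/(1.496e-06) = 8.924 Ω
Seg 2: A = π(1.29/2 mm)² = π(6.4500e-04 m)² = 1.307e-06 m²
R_2 = (2.49×10^-8)(162)/(1.307e-06) = 3.086 Ω
Seg 3: A = π(d/2)² = π(5.4000e-04 m)² = 9.161e-07 m²
R_3 = (2.49×10^-8)(351)/(9.161e-07) = 9.54 Ω
R_total = R_1 + R_2 + R_3 = 21.6 Ω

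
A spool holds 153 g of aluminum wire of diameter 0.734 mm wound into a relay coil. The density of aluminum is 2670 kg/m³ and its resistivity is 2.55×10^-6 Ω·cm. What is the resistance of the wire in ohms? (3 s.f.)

8.16 Ω

ρ = 2.55×10^-6 Ω·cm = 2.55×10^-8 Ω·m
A = π(d/2)² = π(3.6700e-04 m)² = 4.2314e-07 m²
L = m/(density·A) = 0.153/(2670×4.2314e-07) = 135.4 m
R = ρL/A = (2.55×10^-8)(135.4)/(4.2314e-07) = 8.16 Ω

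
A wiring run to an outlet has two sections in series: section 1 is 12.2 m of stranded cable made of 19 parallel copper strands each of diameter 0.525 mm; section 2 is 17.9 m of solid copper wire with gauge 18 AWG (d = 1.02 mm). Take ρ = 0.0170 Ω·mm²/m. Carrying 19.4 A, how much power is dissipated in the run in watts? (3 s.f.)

ρ = 0.0170 Ω·mm²/m = 1.70×10^-8 Ω·m
Section 1: A_strand = π(2.6250e-04)² = 2.165e-07 m²; R₁ = ρL/(N·A_s) = (1.70×10^-8)(12.2)/(19×2.165e-07) = 0.05043 Ω
Section 2: A = π(1.02/2 mm)² = π(5.1000e-04 m)² = 8.171e-07 m²
R₂ = (1.70×10^-8)(17.9)/(8.171e-07) = 0.3724 Ω
R = R₁ + R₂ = 0.4228 Ω
P = I²R = (19.4)² × 0.4228 = 159 W

159 W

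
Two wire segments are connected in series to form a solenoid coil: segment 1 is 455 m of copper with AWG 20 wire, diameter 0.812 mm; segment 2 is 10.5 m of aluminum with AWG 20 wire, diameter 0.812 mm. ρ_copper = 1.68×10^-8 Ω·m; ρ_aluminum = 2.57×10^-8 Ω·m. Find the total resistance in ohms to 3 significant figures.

15.3 Ω

Segment 1: A = π(0.812/2 mm)² = π(4.0600e-04 m)² = 5.178e-07 m²
R₁ = ρL/A = (1.68×10^-8)(455)/(5.178e-07) = 14.76 Ω
R₂ = (2.57×10^-8)(10.5)/(5.178e-07) = 0.5211 Ω
R = R₁ + R₂ = 15.3 Ω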